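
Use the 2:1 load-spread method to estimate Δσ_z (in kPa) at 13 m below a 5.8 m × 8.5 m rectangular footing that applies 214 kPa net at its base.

By the 2:1 method the load spreads at 1 horizontal : 2 vertical, so at depth z the loaded area has grown by z in each plan dimension:
Δσ = qBL/((B+z)(L+z)) = 214×5.8×8.5/((5.8+13)(8.5+13)) = 26.101 kPa

Δσ_z ≈ 26.1 kPa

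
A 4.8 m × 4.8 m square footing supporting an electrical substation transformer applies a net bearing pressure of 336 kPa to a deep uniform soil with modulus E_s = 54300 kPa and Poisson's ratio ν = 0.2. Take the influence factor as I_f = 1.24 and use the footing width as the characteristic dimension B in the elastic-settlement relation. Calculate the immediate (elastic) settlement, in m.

Immediate (elastic) settlement: S_e = q·B·(1−ν²)/E_s · I_f.
S_e = 336 × 4.8 × (1 − 0.2²) / 54300 × 1.24
    = 336 × 4.8 × 0.96 / 54300 × 1.24
    = 0.03536 m

S_e ≈ 0.0354 m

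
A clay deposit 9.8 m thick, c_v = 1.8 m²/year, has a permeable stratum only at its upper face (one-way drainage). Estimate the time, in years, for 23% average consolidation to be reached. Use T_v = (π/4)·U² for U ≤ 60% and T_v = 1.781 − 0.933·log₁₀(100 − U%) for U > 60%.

Drainage path length: H_d = H = 9.8 m (single drainage).
U ≤ 60%: T_v = (π/4)·U² = (π/4)×0.23² = 0.041548.
t = T_v·H_d²/c_v = 0.041548×9.8²/1.8 = 2.217 years.

t ≈ 2.22 years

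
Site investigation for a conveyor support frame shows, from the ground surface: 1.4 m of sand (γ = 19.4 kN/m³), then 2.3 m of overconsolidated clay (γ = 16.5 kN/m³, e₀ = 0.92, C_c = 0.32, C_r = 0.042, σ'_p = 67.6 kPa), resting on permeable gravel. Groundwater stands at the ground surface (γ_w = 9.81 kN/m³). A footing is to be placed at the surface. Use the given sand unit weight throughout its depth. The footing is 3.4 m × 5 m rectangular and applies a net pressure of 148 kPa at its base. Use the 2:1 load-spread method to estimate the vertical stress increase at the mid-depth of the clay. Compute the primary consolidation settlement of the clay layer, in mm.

S_c ≈ 47.4 mm

Mid-depth of clay below the ground surface: z = 1.4 + 2.3/2 = 2.55 m.
Total vertical stress at mid-clay: σ_v = 19.4×1.4 + 16.5×1.15 = 46.135 kPa.
Pore pressure: u = 9.81×(2.55 − 0) = 25.015 kPa.
Initial effective stress: σ'_0 = σ_v − u = 46.135 − 25.015 = 21.12 kPa.
Stress increase at mid-clay by the 2:1 spreading method:
Δσ = qBL/((B+z)(L+z)) = 148×3.4×5/((3.4+2.55)(5+2.55)) = 56.008 kPa
Final effective stress: σ'_f = 21.12 + 56.008 = 77.128 kPa.
σ'_f = 77.128 > σ'_p = 67.6 kPa, so the stress path crosses the preconsolidation pressure — recompression up to σ'_p, then virgin compression beyond:
S_c = H/(1+e₀)·[C_r·log₁₀(σ'_p/σ'_0) + C_c·log₁₀(σ'_f/σ'_p)]
    = 2.3/1.92 × [0.042×log₁₀(67.6/21.12) + 0.32×log₁₀(77.128/67.6)]
    = 1.1979 × [0.021221 + 0.018325] = 0.04737 m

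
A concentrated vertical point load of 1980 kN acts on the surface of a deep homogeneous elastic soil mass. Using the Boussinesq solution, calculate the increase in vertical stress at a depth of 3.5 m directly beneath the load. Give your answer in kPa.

Δσ_z ≈ 77.2 kPa

Boussinesq vertical stress below a point load on an elastic half-space:
Δσ_z = 3P/(2πz²) · [1 + (r/z)²]^(−5/2)
r/z = 0/3.5 = 0; [1+(r/z)²]^(−5/2) = 1.
Δσ_z = 3×1980/(2π×3.5²) × 1 = 77.174 × 1 = 77.17 kPa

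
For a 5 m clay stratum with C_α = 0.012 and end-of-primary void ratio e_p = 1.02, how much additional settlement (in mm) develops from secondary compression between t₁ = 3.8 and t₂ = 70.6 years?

S_s ≈ 37.7 mm

Secondary compression: S_s = C_α·H/(1+e_p)·log₁₀(t₂/t₁)
S_s = 0.012×5/(1+1.02)×log₁₀(70.6/3.8)
    = 0.0297 × 1.269 = 0.03769 m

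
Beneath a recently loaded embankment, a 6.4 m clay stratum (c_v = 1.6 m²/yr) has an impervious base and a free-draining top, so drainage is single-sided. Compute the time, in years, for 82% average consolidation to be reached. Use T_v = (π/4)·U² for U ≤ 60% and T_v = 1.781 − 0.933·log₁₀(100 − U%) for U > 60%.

Drainage path length: H_d = H = 6.4 m (single drainage).
U > 60%: T_v = 1.781 − 0.933·log₁₀(100 − 82) = 0.60983.
t = T_v·H_d²/c_v = 0.60983×6.4²/1.6 = 15.61 years.

t ≈ 15.6 years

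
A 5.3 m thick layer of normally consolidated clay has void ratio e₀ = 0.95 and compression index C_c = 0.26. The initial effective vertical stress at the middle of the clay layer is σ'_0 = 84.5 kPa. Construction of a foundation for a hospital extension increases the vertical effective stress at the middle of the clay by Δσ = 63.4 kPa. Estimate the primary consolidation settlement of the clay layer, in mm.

S_c ≈ 172 mm

Final effective stress: σ'_f = σ'_0 + Δσ = 84.5 + 63.4 = 147.9 kPa.
Normally consolidated clay, so the full stress increment lies on the virgin compression line:
S_c = C_c·H/(1+e₀)·log₁₀(σ'_f/σ'_0) = 0.26×5.3/(1+0.95)×log₁₀(147.9/84.5)
    = 0.70667 × 0.24311 = 0.1718 m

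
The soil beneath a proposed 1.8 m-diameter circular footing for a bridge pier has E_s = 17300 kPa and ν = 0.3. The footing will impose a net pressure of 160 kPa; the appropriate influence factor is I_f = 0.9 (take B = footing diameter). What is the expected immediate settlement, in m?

S_e ≈ 0.0136 m

Immediate (elastic) settlement: S_e = q·B·(1−ν²)/E_s · I_f.
S_e = 160 × 1.8 × (1 − 0.3²) / 17300 × 0.9
    = 160 × 1.8 × 0.91 / 17300 × 0.9
    = 0.01363 m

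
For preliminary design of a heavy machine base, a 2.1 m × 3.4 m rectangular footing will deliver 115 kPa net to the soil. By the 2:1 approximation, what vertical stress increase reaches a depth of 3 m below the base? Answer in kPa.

Δσ_z ≈ 25.2 kPa

By the 2:1 method the load spreads at 1 horizontal : 2 vertical, so at depth z the loaded area has grown by z in each plan dimension:
Δσ = qBL/((B+z)(L+z)) = 115×2.1×3.4/((2.1+3)(3.4+3)) = 25.156 kPa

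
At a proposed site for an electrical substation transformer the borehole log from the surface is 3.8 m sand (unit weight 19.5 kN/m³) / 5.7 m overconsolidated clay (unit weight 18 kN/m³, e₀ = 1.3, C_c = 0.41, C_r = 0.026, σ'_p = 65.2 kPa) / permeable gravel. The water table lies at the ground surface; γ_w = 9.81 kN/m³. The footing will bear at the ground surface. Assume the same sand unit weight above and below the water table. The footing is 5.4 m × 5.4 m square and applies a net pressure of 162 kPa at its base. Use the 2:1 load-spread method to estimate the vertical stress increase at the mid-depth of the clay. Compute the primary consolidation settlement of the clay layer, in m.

Mid-depth of clay below the ground surface: z = 3.8 + 5.7/2 = 6.65 m.
Total vertical stress at mid-clay: σ_v = 19.5×3.8 + 18×2.85 = 125.4 kPa.
Pore pressure: u = 9.81×(6.65 − 0) = 65.237 kPa.
Initial effective stress: σ'_0 = σ_v − u = 125.4 − 65.237 = 60.163 kPa.
Stress increase at mid-clay by the 2:1 spreading method:
Δσ = qBL/((B+z)(L+z)) = 162×5.4×5.4/((5.4+6.65)(5.4+6.65)) = 32.533 kPa
Final effective stress: σ'_f = 60.163 + 32.533 = 92.696 kPa.
σ'_f = 92.696 > σ'_p = 65.2 kPa, so the stress path crosses the preconsolidation pressure — recompression up to σ'_p, then virgin compression beyond:
S_c = H/(1+e₀)·[C_r·log₁₀(σ'_p/σ'_0) + C_c·log₁₀(σ'_f/σ'_p)]
    = 5.7/2.3 × [0.026×log₁₀(65.2/60.163) + 0.41×log₁₀(92.696/65.2)]
    = 2.4783 × [0.00090787 + 0.062653] = 0.1575 m

S_c ≈ 0.158 m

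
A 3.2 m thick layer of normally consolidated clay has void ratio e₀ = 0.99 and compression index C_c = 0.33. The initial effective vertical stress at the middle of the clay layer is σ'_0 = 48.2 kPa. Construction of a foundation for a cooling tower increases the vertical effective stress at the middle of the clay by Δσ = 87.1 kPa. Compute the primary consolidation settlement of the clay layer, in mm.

Final effective stress: σ'_f = σ'_0 + Δσ = 48.2 + 87.1 = 135.3 kPa.
Normally consolidated clay, so the full stress increment lies on the virgin compression line:
S_c = C_c·H/(1+e₀)·log₁₀(σ'_f/σ'_0) = 0.33×3.2/(1+0.99)×log₁₀(135.3/48.2)
    = 0.53065 × 0.44825 = 0.2379 m

S_c ≈ 238 mm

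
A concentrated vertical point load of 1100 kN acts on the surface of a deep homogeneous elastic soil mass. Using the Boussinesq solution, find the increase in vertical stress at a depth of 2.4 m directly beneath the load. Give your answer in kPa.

Δσ_z ≈ 91.2 kPa

Boussinesq vertical stress below a point load on an elastic half-space:
Δσ_z = 3P/(2πz²) · [1 + (r/z)²]^(−5/2)
r/z = 0/2.4 = 0; [1+(r/z)²]^(−5/2) = 1.
Δσ_z = 3×1100/(2π×2.4²) × 1 = 91.183 × 1 = 91.18 kPa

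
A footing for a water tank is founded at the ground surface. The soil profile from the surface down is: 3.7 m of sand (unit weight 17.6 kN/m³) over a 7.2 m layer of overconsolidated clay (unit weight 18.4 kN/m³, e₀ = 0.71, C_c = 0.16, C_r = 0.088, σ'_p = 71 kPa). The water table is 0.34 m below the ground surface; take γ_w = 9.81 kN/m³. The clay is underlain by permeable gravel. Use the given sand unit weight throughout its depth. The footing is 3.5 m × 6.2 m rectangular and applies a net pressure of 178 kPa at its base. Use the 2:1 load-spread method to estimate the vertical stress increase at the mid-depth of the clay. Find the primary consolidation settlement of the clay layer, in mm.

Mid-depth of clay below the ground surface: z = 3.7 + 7.2/2 = 7.3 m.
Total vertical stress at mid-clay: σ_v = 17.6×3.7 + 18.4×3.6 = 131.36 kPa.
Pore pressure: u = 9.81×(7.3 − 0.34) = 68.278 kPa.
Initial effective stress: σ'_0 = σ_v − u = 131.36 − 68.278 = 63.082 kPa.
Stress increase at mid-clay by the 2:1 spreading method:
Δσ = qBL/((B+z)(L+z)) = 178×3.5×6.2/((3.5+7.3)(6.2+7.3)) = 26.492 kPa
Final effective stress: σ'_f = 63.082 + 26.492 = 89.574 kPa.
σ'_f = 89.574 > σ'_p = 71 kPa, so the stress path crosses the preconsolidation pressure — recompression up to σ'_p, then virgin compression beyond:
S_c = H/(1+e₀)·[C_r·log₁₀(σ'_p/σ'_0) + C_c·log₁₀(σ'_f/σ'_p)]
    = 7.2/1.71 × [0.088×log₁₀(71/63.082) + 0.16×log₁₀(89.574/71)]
    = 4.2105 × [0.0045191 + 0.016148] = 0.08702 m

S_c ≈ 87 mm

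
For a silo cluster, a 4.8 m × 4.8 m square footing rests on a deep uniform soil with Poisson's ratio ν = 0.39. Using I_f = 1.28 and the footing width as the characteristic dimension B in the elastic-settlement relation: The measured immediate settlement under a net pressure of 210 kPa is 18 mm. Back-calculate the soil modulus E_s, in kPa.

S_e = q·B·(1−ν²)/E_s · I_f  ⇒  E_s = q·B·(1−ν²)·I_f / S_e.
E_s = 210 × 4.8 × 0.8479 × 1.28 / 0.018 = 60780 kPa

E_s ≈ 60800 kPa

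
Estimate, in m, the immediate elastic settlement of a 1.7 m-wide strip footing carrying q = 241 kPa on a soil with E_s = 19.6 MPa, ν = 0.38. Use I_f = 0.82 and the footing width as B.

Immediate (elastic) settlement: S_e = q·B·(1−ν²)/E_s · I_f.
E_s = 19.6 MPa = 19600 kPa.
S_e = 241 × 1.7 × (1 − 0.38²) / 19600 × 0.82
    = 241 × 1.7 × 0.8556 / 19600 × 0.82
    = 0.01467 m

S_e ≈ 0.0147 m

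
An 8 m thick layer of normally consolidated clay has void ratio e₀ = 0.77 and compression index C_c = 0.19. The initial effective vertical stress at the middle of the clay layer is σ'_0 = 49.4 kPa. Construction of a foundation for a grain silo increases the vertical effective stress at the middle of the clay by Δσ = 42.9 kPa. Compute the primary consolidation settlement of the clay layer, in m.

S_c ≈ 0.233 m

Final effective stress: σ'_f = σ'_0 + Δσ = 49.4 + 42.9 = 92.3 kPa.
Normally consolidated clay, so the full stress increment lies on the virgin compression line:
S_c = C_c·H/(1+e₀)·log₁₀(σ'_f/σ'_0) = 0.19×8/(1+0.77)×log₁₀(92.3/49.4)
    = 0.85876 × 0.27147 = 0.2331 m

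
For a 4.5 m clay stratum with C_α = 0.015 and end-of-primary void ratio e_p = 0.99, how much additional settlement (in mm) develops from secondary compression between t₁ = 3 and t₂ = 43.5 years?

S_s ≈ 39.4 mm

Secondary compression: S_s = C_α·H/(1+e_p)·log₁₀(t₂/t₁)
S_s = 0.015×4.5/(1+0.99)×log₁₀(43.5/3)
    = 0.03392 × 1.161 = 0.03939 m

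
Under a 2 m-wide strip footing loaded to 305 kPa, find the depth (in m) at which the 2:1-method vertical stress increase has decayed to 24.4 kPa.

2:1 spreading — at depth z the loaded area has grown by z in each plan dimension:
qB/(B+z) = Δσ_z ⇒ z = qB/Δσ_z − B = 305×2/24.4 − 2 = 23 m

z ≈ 23 m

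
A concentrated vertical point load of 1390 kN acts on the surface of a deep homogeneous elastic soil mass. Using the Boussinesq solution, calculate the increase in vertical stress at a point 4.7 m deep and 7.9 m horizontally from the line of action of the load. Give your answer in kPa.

Boussinesq vertical stress below a point load on an elastic half-space:
Δσ_z = 3P/(2πz²) · [1 + (r/z)²]^(−5/2)
r/z = 7.9/4.7 = 1.6809; [1+(r/z)²]^(−5/2) = 0.034942.
Δσ_z = 3×1390/(2π×4.7²) × 0.034942 = 30.044 × 0.034942 = 1.05 kPa

Δσ_z ≈ 1.05 kPa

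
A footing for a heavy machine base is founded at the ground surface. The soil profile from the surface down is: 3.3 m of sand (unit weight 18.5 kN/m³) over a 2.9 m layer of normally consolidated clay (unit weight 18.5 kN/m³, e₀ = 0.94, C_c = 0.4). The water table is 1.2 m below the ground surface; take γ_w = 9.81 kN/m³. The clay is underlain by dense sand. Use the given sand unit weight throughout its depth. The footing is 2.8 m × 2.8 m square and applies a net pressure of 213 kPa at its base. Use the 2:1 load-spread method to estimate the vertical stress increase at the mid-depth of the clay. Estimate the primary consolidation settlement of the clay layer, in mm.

S_c ≈ 114 mm

Mid-depth of clay below the ground surface: z = 3.3 + 2.9/2 = 4.75 m.
Total vertical stress at mid-clay: σ_v = 18.5×3.3 + 18.5×1.45 = 87.875 kPa.
Pore pressure: u = 9.81×(4.75 − 1.2) = 34.825 kPa.
Initial effective stress: σ'_0 = σ_v − u = 87.875 − 34.825 = 53.05 kPa.
Stress increase at mid-clay by the 2:1 spreading method:
Δσ = qBL/((B+z)(L+z)) = 213×2.8×2.8/((2.8+4.75)(2.8+4.75)) = 29.296 kPa
Final effective stress: σ'_f = σ'_0 + Δσ = 53.05 + 29.296 = 82.346 kPa.
Normally consolidated clay, so the full stress increment lies on the virgin compression line:
S_c = C_c·H/(1+e₀)·log₁₀(σ'_f/σ'_0) = 0.4×2.9/(1+0.94)×log₁₀(82.346/53.05)
    = 0.59794 × 0.19096 = 0.1142 m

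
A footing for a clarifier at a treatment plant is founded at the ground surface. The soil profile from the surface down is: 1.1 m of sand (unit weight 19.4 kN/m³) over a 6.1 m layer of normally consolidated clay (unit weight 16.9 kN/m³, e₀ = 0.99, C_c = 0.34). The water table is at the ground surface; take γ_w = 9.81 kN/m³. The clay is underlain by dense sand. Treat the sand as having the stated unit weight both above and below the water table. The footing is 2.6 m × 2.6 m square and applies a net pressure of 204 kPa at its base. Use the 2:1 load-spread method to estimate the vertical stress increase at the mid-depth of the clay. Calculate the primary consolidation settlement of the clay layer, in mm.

S_c ≈ 300 mm

Mid-depth of clay below the ground surface: z = 1.1 + 6.1/2 = 4.15 m.
Total vertical stress at mid-clay: σ_v = 19.4×1.1 + 16.9×3.05 = 72.885 kPa.
Pore pressure: u = 9.81×(4.15 − 0) = 40.712 kPa.
Initial effective stress: σ'_0 = σ_v − u = 72.885 − 40.712 = 32.173 kPa.
Stress increase at mid-clay by the 2:1 spreading method:
Δσ = qBL/((B+z)(L+z)) = 204×2.6×2.6/((2.6+4.15)(2.6+4.15)) = 30.267 kPa
Final effective stress: σ'_f = σ'_0 + Δσ = 32.173 + 30.267 = 62.44 kPa.
Normally consolidated clay, so the full stress increment lies on the virgin compression line:
S_c = C_c·H/(1+e₀)·log₁₀(σ'_f/σ'_0) = 0.34×6.1/(1+0.99)×log₁₀(62.44/32.173)
    = 1.0422 × 0.28797 = 0.3001 m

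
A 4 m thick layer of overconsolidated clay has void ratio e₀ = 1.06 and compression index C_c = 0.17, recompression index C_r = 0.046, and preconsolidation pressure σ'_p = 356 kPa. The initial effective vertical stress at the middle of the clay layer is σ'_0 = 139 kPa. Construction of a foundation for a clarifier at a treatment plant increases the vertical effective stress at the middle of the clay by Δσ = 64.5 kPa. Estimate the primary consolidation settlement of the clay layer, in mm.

Final effective stress: σ'_f = 139 + 64.5 = 203.5 kPa.
σ'_f = 203.5 ≤ σ'_p = 356 kPa, so the clay remains overconsolidated and only the recompression index applies:
S_c = C_r·H/(1+e₀)·log₁₀(σ'_f/σ'_0) = 0.046×4/2.06×log₁₀(203.5/139)
    = 0.089318 × 0.16555 = 0.01479 m

S_c ≈ 14.8 mm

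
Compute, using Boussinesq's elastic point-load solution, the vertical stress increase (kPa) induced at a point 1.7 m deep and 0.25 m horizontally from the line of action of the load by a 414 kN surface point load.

Δσ_z ≈ 64.8 kPa

Boussinesq vertical stress below a point load on an elastic half-space:
Δσ_z = 3P/(2πz²) · [1 + (r/z)²]^(−5/2)
r/z = 0.25/1.7 = 0.14706; [1+(r/z)²]^(−5/2) = 0.94792.
Δσ_z = 3×414/(2π×1.7²) × 0.94792 = 68.398 × 0.94792 = 64.84 kPa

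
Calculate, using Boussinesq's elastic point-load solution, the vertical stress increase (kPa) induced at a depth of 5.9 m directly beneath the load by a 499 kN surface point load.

Δσ_z ≈ 6.84 kPa

Boussinesq vertical stress below a point load on an elastic half-space:
Δσ_z = 3P/(2πz²) · [1 + (r/z)²]^(−5/2)
r/z = 0/5.9 = 0; [1+(r/z)²]^(−5/2) = 1.
Δσ_z = 3×499/(2π×5.9²) × 1 = 6.8444 × 1 = 6.844 kPa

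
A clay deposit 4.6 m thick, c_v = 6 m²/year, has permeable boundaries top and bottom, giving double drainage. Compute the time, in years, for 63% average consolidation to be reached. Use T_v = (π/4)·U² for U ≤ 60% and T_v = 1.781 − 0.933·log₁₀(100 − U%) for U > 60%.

t ≈ 0.28 years

Drainage path length: H_d = H/2 = 2.3 m (double drainage).
U > 60%: T_v = 1.781 − 0.933·log₁₀(100 − 63) = 0.31787.
t = T_v·H_d²/c_v = 0.31787×2.3²/6 = 0.2803 years.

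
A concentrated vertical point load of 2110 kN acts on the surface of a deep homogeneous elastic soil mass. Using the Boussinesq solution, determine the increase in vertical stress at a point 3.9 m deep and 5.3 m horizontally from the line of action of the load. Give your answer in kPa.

Δσ_z ≈ 4.84 kPa

Boussinesq vertical stress below a point load on an elastic half-space:
Δσ_z = 3P/(2πz²) · [1 + (r/z)²]^(−5/2)
r/z = 5.3/3.9 = 1.359; [1+(r/z)²]^(−5/2) = 0.073131.
Δσ_z = 3×2110/(2π×3.9²) × 0.073131 = 66.236 × 0.073131 = 4.844 kPa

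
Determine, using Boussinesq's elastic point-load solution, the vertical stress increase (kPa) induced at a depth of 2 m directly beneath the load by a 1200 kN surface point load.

Δσ_z ≈ 143 kPa

Boussinesq vertical stress below a point load on an elastic half-space:
Δσ_z = 3P/(2πz²) · [1 + (r/z)²]^(−5/2)
r/z = 0/2 = 0; [1+(r/z)²]^(−5/2) = 1.
Δσ_z = 3×1200/(2π×2²) × 1 = 143.24 × 1 = 143.2 kPa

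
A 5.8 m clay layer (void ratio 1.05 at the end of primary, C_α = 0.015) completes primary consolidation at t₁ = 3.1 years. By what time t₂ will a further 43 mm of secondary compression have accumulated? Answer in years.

S_s = C_α·H/(1+e_p)·log₁₀(t₂/t₁) ⇒ log₁₀(t₂/t₁) = S_s·(1+e_p)/(C_α·H).
log₁₀(t₂/t₁) = 0.043 × (1+1.05) / (0.015×5.8) = 1.013
t₂ = t₁ × 10^1.013 = 3.1 × 10.31 = 31.96 years

t₂ ≈ 32 years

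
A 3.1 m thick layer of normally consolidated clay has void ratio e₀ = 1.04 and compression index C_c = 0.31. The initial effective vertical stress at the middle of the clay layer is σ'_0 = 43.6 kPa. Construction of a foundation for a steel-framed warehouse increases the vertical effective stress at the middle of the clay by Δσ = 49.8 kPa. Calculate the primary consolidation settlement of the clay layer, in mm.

Final effective stress: σ'_f = σ'_0 + Δσ = 43.6 + 49.8 = 93.4 kPa.
Normally consolidated clay, so the full stress increment lies on the virgin compression line:
S_c = C_c·H/(1+e₀)·log₁₀(σ'_f/σ'_0) = 0.31×3.1/(1+1.04)×log₁₀(93.4/43.6)
    = 0.47108 × 0.33086 = 0.1559 m

S_c ≈ 156 mm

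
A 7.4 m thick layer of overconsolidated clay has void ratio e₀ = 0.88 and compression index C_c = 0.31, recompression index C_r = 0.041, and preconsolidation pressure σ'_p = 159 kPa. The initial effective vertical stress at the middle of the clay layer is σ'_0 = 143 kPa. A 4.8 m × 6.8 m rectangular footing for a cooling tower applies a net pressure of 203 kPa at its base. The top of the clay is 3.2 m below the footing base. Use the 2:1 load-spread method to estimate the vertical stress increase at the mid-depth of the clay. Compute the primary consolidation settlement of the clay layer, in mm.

S_c ≈ 85.8 mm

Mid-depth of clay below the footing base: z = 3.2 + 7.4/2 = 6.9 m.
Stress increase at mid-clay by the 2:1 spreading method:
Δσ = qBL/((B+z)(L+z)) = 203×4.8×6.8/((4.8+6.9)(6.8+6.9)) = 41.337 kPa
Final effective stress: σ'_f = 143 + 41.337 = 184.34 kPa.
σ'_f = 184.34 > σ'_p = 159 kPa, so the stress path crosses the preconsolidation pressure — recompression up to σ'_p, then virgin compression beyond:
S_c = H/(1+e₀)·[C_r·log₁₀(σ'_p/σ'_0) + C_c·log₁₀(σ'_f/σ'_p)]
    = 7.4/1.88 × [0.041×log₁₀(159/143) + 0.31×log₁₀(184.34/159)]
    = 3.9362 × [0.0018885 + 0.019909] = 0.0858 m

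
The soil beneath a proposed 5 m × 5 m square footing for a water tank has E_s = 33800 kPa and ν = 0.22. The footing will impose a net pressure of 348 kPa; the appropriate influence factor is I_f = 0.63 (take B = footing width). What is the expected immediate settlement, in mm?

Immediate (elastic) settlement: S_e = q·B·(1−ν²)/E_s · I_f.
S_e = 348 × 5 × (1 − 0.22²) / 33800 × 0.63
    = 348 × 5 × 0.9516 / 33800 × 0.63
    = 0.03086 m = 30.86 mm

S_e ≈ 30.9 mm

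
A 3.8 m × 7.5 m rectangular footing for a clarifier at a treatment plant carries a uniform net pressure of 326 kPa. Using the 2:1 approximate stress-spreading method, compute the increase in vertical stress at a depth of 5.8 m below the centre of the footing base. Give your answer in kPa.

By the 2:1 method the load spreads at 1 horizontal : 2 vertical, so at depth z the loaded area has grown by z in each plan dimension:
Δσ = qBL/((B+z)(L+z)) = 326×3.8×7.5/((3.8+5.8)(7.5+5.8)) = 72.768 kPa

Δσ_z ≈ 72.8 kPa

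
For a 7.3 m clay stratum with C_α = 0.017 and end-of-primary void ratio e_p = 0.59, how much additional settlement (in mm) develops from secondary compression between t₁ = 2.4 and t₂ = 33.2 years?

Secondary compression: S_s = C_α·H/(1+e_p)·log₁₀(t₂/t₁)
S_s = 0.017×7.3/(1+0.59)×log₁₀(33.2/2.4)
    = 0.07805 × 1.141 = 0.08905 m

S_s ≈ 89 mm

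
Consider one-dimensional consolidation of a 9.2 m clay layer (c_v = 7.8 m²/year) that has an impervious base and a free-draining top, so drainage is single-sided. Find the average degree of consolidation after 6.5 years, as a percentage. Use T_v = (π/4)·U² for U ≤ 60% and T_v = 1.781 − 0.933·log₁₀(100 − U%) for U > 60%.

U ≈ 81.5 %

Drainage path length: H_d = H = 9.2 m (single drainage).
T_v = c_v·t/H_d² = 7.8×6.5/9.2² = 0.59901.
T_v = 0.59901 corresponds to the U > 60% branch:
U = 1 − 10^((1.781 − T_v)/0.933)/100 = 0.8151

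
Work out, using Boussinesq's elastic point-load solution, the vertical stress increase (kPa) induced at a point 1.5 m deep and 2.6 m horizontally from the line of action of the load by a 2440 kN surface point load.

Δσ_z ≈ 16.1 kPa

Boussinesq vertical stress below a point load on an elastic half-space:
Δσ_z = 3P/(2πz²) · [1 + (r/z)²]^(−5/2)
r/z = 2.6/1.5 = 1.7333; [1+(r/z)²]^(−5/2) = 0.031163.
Δσ_z = 3×2440/(2π×1.5²) × 0.031163 = 517.78 × 0.031163 = 16.14 kPa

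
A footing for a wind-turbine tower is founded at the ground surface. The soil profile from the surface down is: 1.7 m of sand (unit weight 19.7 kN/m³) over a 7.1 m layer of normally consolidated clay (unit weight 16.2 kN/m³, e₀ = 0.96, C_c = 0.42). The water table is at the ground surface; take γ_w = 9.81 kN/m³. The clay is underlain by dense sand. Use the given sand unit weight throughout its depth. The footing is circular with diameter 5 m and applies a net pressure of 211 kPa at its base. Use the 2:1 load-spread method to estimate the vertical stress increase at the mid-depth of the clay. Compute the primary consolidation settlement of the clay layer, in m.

S_c ≈ 0.542 m

Mid-depth of clay below the ground surface: z = 1.7 + 7.1/2 = 5.25 m.
Total vertical stress at mid-clay: σ_v = 19.7×1.7 + 16.2×3.55 = 91 kPa.
Pore pressure: u = 9.81×(5.25 − 0) = 51.503 kPa.
Initial effective stress: σ'_0 = σ_v − u = 91 − 51.503 = 39.497 kPa.
Stress increase at mid-clay by the 2:1 spreading method:
Δσ ≈ qD²/(D+z)² = 211×5²/(5+5.25)² = 50.208 kPa
Final effective stress: σ'_f = σ'_0 + Δσ = 39.497 + 50.208 = 89.705 kPa.
Normally consolidated clay, so the full stress increment lies on the virgin compression line:
S_c = C_c·H/(1+e₀)·log₁₀(σ'_f/σ'_0) = 0.42×7.1/(1+0.96)×log₁₀(89.705/39.497)
    = 1.5214 × 0.35625 = 0.542 m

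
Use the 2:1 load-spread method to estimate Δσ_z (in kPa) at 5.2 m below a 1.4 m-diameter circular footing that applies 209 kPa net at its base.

Δσ_z ≈ 9.4 kPa

By the 2:1 method the load spreads at 1 horizontal : 2 vertical, so at depth z the loaded area has grown by z in each plan dimension:
Δσ ≈ qD²/(D+z)² = 209×1.4²/(1.4+5.2)² = 9.404 kPa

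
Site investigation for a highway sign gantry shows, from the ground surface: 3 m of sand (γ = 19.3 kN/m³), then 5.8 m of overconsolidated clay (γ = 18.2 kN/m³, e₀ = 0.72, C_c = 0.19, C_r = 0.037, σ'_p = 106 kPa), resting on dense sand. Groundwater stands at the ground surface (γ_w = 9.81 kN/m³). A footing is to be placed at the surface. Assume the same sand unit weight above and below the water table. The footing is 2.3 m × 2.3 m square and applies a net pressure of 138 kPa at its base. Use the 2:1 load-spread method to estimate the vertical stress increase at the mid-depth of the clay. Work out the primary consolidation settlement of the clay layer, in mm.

S_c ≈ 10.1 mm

Mid-depth of clay below the ground surface: z = 3 + 5.8/2 = 5.9 m.
Total vertical stress at mid-clay: σ_v = 19.3×3 + 18.2×2.9 = 110.68 kPa.
Pore pressure: u = 9.81×(5.9 − 0) = 57.879 kPa.
Initial effective stress: σ'_0 = σ_v − u = 110.68 − 57.879 = 52.801 kPa.
Stress increase at mid-clay by the 2:1 spreading method:
Δσ = qBL/((B+z)(L+z)) = 138×2.3×2.3/((2.3+5.9)(2.3+5.9)) = 10.857 kPa
Final effective stress: σ'_f = 52.801 + 10.857 = 63.658 kPa.
σ'_f = 63.658 ≤ σ'_p = 106 kPa, so the clay remains overconsolidated and only the recompression index applies:
S_c = C_r·H/(1+e₀)·log₁₀(σ'_f/σ'_0) = 0.037×5.8/1.72×log₁₀(63.658/52.801)
    = 0.12477 × 0.081211 = 0.01013 m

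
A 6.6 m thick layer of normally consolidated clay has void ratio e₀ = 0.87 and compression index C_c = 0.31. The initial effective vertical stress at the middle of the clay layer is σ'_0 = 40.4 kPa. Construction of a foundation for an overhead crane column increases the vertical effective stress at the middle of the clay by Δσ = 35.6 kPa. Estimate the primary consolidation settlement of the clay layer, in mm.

Final effective stress: σ'_f = σ'_0 + Δσ = 40.4 + 35.6 = 76 kPa.
Normally consolidated clay, so the full stress increment lies on the virgin compression line:
S_c = C_c·H/(1+e₀)·log₁₀(σ'_f/σ'_0) = 0.31×6.6/(1+0.87)×log₁₀(76/40.4)
    = 1.0941 × 0.27443 = 0.3003 m

S_c ≈ 300 mm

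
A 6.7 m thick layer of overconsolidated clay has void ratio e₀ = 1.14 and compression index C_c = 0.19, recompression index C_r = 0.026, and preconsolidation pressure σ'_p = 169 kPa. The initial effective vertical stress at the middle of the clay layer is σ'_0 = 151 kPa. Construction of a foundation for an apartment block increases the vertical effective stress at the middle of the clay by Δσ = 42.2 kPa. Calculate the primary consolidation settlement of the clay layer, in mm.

S_c ≈ 38.6 mm

Final effective stress: σ'_f = 151 + 42.2 = 193.2 kPa.
σ'_f = 193.2 > σ'_p = 169 kPa, so the stress path crosses the preconsolidation pressure — recompression up to σ'_p, then virgin compression beyond:
S_c = H/(1+e₀)·[C_r·log₁₀(σ'_p/σ'_0) + C_c·log₁₀(σ'_f/σ'_p)]
    = 6.7/2.14 × [0.026×log₁₀(169/151) + 0.19×log₁₀(193.2/169)]
    = 3.1308 × [0.0012717 + 0.011043] = 0.03855 m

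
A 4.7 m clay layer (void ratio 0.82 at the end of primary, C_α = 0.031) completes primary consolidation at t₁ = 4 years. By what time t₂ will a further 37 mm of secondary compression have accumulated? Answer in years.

t₂ ≈ 11.6 years

S_s = C_α·H/(1+e_p)·log₁₀(t₂/t₁) ⇒ log₁₀(t₂/t₁) = S_s·(1+e_p)/(C_α·H).
log₁₀(t₂/t₁) = 0.037 × (1+0.82) / (0.031×4.7) = 0.4622
t₂ = t₁ × 10^0.4622 = 4 × 2.899 = 11.59 years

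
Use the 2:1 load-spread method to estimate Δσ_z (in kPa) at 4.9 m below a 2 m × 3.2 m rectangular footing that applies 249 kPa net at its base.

Δσ_z ≈ 28.5 kPa

By the 2:1 method the load spreads at 1 horizontal : 2 vertical, so at depth z the loaded area has grown by z in each plan dimension:
Δσ = qBL/((B+z)(L+z)) = 249×2×3.2/((2+4.9)(3.2+4.9)) = 28.513 kPa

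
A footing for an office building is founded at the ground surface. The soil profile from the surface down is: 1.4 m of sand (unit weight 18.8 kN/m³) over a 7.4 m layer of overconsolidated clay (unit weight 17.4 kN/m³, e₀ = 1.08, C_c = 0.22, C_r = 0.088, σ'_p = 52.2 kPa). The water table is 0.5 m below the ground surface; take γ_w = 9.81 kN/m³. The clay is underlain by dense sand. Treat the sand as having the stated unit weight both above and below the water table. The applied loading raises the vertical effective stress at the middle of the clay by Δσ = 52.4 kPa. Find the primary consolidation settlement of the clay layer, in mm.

S_c ≈ 232 mm

Mid-depth of clay below the ground surface: z = 1.4 + 7.4/2 = 5.1 m.
Total vertical stress at mid-clay: σ_v = 18.8×1.4 + 17.4×3.7 = 90.7 kPa.
Pore pressure: u = 9.81×(5.1 − 0.5) = 45.126 kPa.
Initial effective stress: σ'_0 = σ_v − u = 90.7 − 45.126 = 45.574 kPa.
Final effective stress: σ'_f = 45.574 + 52.4 = 97.974 kPa.
σ'_f = 97.974 > σ'_p = 52.2 kPa, so the stress path crosses the preconsolidation pressure — recompression up to σ'_p, then virgin compression beyond:
S_c = H/(1+e₀)·[C_r·log₁₀(σ'_p/σ'_0) + C_c·log₁₀(σ'_f/σ'_p)]
    = 7.4/2.08 × [0.088×log₁₀(52.2/45.574) + 0.22×log₁₀(97.974/52.2)]
    = 3.5577 × [0.0051879 + 0.060157] = 0.2325 m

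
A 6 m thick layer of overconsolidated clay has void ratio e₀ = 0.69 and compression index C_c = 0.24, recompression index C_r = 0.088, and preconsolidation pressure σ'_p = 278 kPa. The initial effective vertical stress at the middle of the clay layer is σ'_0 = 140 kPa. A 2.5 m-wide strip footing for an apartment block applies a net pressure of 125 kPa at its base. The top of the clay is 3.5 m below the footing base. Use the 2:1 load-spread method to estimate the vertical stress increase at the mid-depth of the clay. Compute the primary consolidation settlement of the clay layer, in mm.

S_c ≈ 30.1 mm

Mid-depth of clay below the footing base: z = 3.5 + 6/2 = 6.5 m.
Stress increase at mid-clay by the 2:1 spreading method:
Δσ = qB/(B+z) = 125×2.5/(2.5+6.5) = 34.722 kPa
Final effective stress: σ'_f = 140 + 34.722 = 174.72 kPa.
σ'_f = 174.72 ≤ σ'_p = 278 kPa, so the clay remains overconsolidated and only the recompression index applies:
S_c = C_r·H/(1+e₀)·log₁₀(σ'_f/σ'_0) = 0.088×6/1.69×log₁₀(174.72/140)
    = 0.31243 × 0.096215 = 0.03006 m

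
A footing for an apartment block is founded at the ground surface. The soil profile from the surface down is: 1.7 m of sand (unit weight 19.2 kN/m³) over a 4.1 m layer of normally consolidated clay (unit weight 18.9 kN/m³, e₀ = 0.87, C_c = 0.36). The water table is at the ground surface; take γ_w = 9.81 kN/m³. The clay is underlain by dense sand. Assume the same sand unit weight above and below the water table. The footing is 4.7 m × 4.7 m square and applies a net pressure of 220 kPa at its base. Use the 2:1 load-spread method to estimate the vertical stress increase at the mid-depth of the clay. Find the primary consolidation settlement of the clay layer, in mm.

Mid-depth of clay below the ground surface: z = 1.7 + 4.1/2 = 3.75 m.
Total vertical stress at mid-clay: σ_v = 19.2×1.7 + 18.9×2.05 = 71.385 kPa.
Pore pressure: u = 9.81×(3.75 − 0) = 36.788 kPa.
Initial effective stress: σ'_0 = σ_v − u = 71.385 − 36.788 = 34.597 kPa.
Stress increase at mid-clay by the 2:1 spreading method:
Δσ = qBL/((B+z)(L+z)) = 220×4.7×4.7/((4.7+3.75)(4.7+3.75)) = 68.062 kPa
Final effective stress: σ'_f = σ'_0 + Δσ = 34.597 + 68.062 = 102.66 kPa.
Normally consolidated clay, so the full stress increment lies on the virgin compression line:
S_c = C_c·H/(1+e₀)·log₁₀(σ'_f/σ'_0) = 0.36×4.1/(1+0.87)×log₁₀(102.66/34.597)
    = 0.7893 × 0.47236 = 0.3728 m

S_c ≈ 373 mm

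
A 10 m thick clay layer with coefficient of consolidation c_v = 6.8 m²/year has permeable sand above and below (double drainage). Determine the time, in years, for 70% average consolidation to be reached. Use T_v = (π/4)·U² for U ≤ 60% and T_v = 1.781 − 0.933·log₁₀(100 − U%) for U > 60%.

t ≈ 1.48 years

Drainage path length: H_d = H/2 = 5 m (double drainage).
U > 60%: T_v = 1.781 − 0.933·log₁₀(100 − 70) = 0.40285.
t = T_v·H_d²/c_v = 0.40285×5²/6.8 = 1.481 years.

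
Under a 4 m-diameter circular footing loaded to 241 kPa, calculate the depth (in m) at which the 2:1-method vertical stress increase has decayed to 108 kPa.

z ≈ 1.98 m

2:1 spreading — at depth z the loaded area has grown by z in each plan dimension:
qD²/(D+z)² = Δσ_z ⇒ z = D(√(q/Δσ_z) − 1) = 4×(√(241/108) − 1) = 1.975 m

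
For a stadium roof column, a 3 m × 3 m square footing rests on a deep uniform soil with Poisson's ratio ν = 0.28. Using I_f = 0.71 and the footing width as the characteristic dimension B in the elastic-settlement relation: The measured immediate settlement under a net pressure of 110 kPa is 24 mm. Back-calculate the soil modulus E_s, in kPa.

E_s ≈ 9000 kPa

S_e = q·B·(1−ν²)/E_s · I_f  ⇒  E_s = q·B·(1−ν²)·I_f / S_e.
E_s = 110 × 3 × 0.9216 × 0.71 / 0.024 = 8997 kPa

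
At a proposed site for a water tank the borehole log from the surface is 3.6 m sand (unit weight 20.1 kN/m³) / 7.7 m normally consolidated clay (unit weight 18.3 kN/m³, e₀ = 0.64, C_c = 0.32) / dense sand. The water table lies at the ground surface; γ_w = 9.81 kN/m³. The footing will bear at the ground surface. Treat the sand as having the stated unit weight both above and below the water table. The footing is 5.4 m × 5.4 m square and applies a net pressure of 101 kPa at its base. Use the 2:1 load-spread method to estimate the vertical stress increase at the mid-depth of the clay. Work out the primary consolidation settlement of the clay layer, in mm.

Mid-depth of clay below the ground surface: z = 3.6 + 7.7/2 = 7.45 m.
Total vertical stress at mid-clay: σ_v = 20.1×3.6 + 18.3×3.85 = 142.81 kPa.
Pore pressure: u = 9.81×(7.45 − 0) = 73.085 kPa.
Initial effective stress: σ'_0 = σ_v − u = 142.81 − 73.085 = 69.725 kPa.
Stress increase at mid-clay by the 2:1 spreading method:
Δσ = qBL/((B+z)(L+z)) = 101×5.4×5.4/((5.4+7.45)(5.4+7.45)) = 17.836 kPa
Final effective stress: σ'_f = σ'_0 + Δσ = 69.725 + 17.836 = 87.561 kPa.
Normally consolidated clay, so the full stress increment lies on the virgin compression line:
S_c = C_c·H/(1+e₀)·log₁₀(σ'_f/σ'_0) = 0.32×7.7/(1+0.64)×log₁₀(87.561/69.725)
    = 1.5024 × 0.098922 = 0.1486 m

S_c ≈ 149 mm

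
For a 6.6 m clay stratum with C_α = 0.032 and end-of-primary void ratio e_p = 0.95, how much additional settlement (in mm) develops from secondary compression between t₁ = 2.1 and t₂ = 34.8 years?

S_s ≈ 132 mm

Secondary compression: S_s = C_α·H/(1+e_p)·log₁₀(t₂/t₁)
S_s = 0.032×6.6/(1+0.95)×log₁₀(34.8/2.1)
    = 0.1083 × 1.219 = 0.1321 m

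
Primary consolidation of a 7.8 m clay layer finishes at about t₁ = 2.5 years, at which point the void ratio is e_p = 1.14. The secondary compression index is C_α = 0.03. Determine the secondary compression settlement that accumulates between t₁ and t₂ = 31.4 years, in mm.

Secondary compression: S_s = C_α·H/(1+e_p)·log₁₀(t₂/t₁)
S_s = 0.03×7.8/(1+1.14)×log₁₀(31.4/2.5)
    = 0.1093 × 1.099 = 0.1202 m

S_s ≈ 120 mm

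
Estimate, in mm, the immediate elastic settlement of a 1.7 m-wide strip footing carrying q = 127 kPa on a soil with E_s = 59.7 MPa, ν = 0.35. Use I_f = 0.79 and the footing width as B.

S_e ≈ 2.51 mm

Immediate (elastic) settlement: S_e = q·B·(1−ν²)/E_s · I_f.
E_s = 59.7 MPa = 59700 kPa.
S_e = 127 × 1.7 × (1 − 0.35²) / 59700 × 0.79
    = 127 × 1.7 × 0.8775 / 59700 × 0.79
    = 0.002507 m = 2.507 mm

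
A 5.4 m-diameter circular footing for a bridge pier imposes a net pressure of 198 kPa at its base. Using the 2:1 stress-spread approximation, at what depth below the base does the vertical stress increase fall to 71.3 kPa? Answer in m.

z ≈ 3.6 m

2:1 spreading — at depth z the loaded area has grown by z in each plan dimension:
qD²/(D+z)² = Δσ_z ⇒ z = D(√(q/Δσ_z) − 1) = 5.4×(√(198/71.3) − 1) = 3.599 m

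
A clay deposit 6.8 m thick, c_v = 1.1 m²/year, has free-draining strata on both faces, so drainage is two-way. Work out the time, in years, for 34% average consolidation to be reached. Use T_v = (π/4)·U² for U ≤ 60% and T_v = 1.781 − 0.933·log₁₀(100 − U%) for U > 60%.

Drainage path length: H_d = H/2 = 3.4 m (double drainage).
U ≤ 60%: T_v = (π/4)·U² = (π/4)×0.34² = 0.090792.
t = T_v·H_d²/c_v = 0.090792×3.4²/1.1 = 0.9541 years.

t ≈ 0.954 years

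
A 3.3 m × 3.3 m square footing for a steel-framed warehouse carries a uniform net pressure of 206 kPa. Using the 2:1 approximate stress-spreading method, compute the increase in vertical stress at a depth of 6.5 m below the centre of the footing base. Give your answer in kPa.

By the 2:1 method the load spreads at 1 horizontal : 2 vertical, so at depth z the loaded area has grown by z in each plan dimension:
Δσ = qBL/((B+z)(L+z)) = 206×3.3×3.3/((3.3+6.5)(3.3+6.5)) = 23.358 kPa

Δσ_z ≈ 23.4 kPa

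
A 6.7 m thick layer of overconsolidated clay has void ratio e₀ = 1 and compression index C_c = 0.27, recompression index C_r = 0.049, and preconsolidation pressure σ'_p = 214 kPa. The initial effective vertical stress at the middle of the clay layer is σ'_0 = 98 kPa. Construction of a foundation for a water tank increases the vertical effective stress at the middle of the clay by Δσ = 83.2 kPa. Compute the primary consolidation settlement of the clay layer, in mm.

S_c ≈ 43.8 mm

Final effective stress: σ'_f = 98 + 83.2 = 181.2 kPa.
σ'_f = 181.2 ≤ σ'_p = 214 kPa, so the clay remains overconsolidated and only the recompression index applies:
S_c = C_r·H/(1+e₀)·log₁₀(σ'_f/σ'_0) = 0.049×6.7/2×log₁₀(181.2/98)
    = 0.16415 × 0.26693 = 0.04382 m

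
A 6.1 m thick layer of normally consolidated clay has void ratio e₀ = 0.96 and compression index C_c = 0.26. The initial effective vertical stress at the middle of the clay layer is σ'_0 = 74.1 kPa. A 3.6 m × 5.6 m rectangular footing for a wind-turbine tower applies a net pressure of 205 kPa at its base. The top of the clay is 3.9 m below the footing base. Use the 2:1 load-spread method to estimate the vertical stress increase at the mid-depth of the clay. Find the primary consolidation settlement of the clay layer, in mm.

Mid-depth of clay below the footing base: z = 3.9 + 6.1/2 = 6.95 m.
Stress increase at mid-clay by the 2:1 spreading method:
Δσ = qBL/((B+z)(L+z)) = 205×3.6×5.6/((3.6+6.95)(5.6+6.95)) = 31.214 kPa
Final effective stress: σ'_f = σ'_0 + Δσ = 74.1 + 31.214 = 105.31 kPa.
Normally consolidated clay, so the full stress increment lies on the virgin compression line:
S_c = C_c·H/(1+e₀)·log₁₀(σ'_f/σ'_0) = 0.26×6.1/(1+0.96)×log₁₀(105.31/74.1)
    = 0.80918 × 0.15265 = 0.1235 m

S_c ≈ 124 mm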